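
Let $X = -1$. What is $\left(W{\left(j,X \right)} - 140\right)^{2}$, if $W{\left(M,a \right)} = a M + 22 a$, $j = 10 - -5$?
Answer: $31329$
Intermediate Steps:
$j = 15$ ($j = 10 + 5 = 15$)
$W{\left(M,a \right)} = 22 a + M a$ ($W{\left(M,a \right)} = M a + 22 a = 22 a + M a$)
$\left(W{\left(j,X \right)} - 140\right)^{2} = \left(- (22 + 15) - 140\right)^{2} = \left(\left(-1\right) 37 - 140\right)^{2} = \left(-37 - 140\right)^{2} = \left(-177\right)^{2} = 31329$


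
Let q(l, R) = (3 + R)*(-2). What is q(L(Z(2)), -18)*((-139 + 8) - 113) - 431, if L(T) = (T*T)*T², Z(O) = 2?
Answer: -7751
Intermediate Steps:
L(T) = T⁴ (L(T) = T²*T² = T⁴)
q(l, R) = -6 - 2*R
q(L(Z(2)), -18)*((-139 + 8) - 113) - 431 = (-6 - 2*(-18))*((-139 + 8) - 113) - 431 = (-6 + 36)*(-131 - 113) - 431 = 30*(-244) - 431 = -7320 - 431 = -7751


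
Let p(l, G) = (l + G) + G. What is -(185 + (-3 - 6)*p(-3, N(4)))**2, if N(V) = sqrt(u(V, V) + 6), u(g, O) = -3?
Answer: -45916 + 7632*sqrt(3) ≈ -32697.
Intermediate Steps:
N(V) = sqrt(3) (N(V) = sqrt(-3 + 6) = sqrt(3))
p(l, G) = l + 2*G (p(l, G) = (G + l) + G = l + 2*G)
-(185 + (-3 - 6)*p(-3, N(4)))**2 = -(185 + (-3 - 6)*(-3 + 2*sqrt(3)))**2 = -(185 - 9*(-3 + 2*sqrt(3)))**2 = -(185 + (27 - 18*sqrt(3)))**2 = -(212 - 18*sqrt(3))**2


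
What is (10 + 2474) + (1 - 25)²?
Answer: 3060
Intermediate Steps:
(10 + 2474) + (1 - 25)² = 2484 + (-24)² = 2484 + 576 = 3060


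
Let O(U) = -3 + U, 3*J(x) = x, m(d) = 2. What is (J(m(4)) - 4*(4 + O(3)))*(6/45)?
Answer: -92/45 ≈ -2.0444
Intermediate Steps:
J(x) = x/3
(J(m(4)) - 4*(4 + O(3)))*(6/45) = ((⅓)*2 - 4*(4 + (-3 + 3)))*(6/45) = (⅔ - 4*(4 + 0))*(6*(1/45)) = (⅔ - 4*4)*(2/15) = (⅔ - 16)*(2/15) = -46/3*2/15 = -92/45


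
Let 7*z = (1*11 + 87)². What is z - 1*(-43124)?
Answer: 44496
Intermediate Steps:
z = 1372 (z = (1*11 + 87)²/7 = (11 + 87)²/7 = (⅐)*98² = (⅐)*9604 = 1372)
z - 1*(-43124) = 1372 - 1*(-43124) = 1372 + 43124 = 44496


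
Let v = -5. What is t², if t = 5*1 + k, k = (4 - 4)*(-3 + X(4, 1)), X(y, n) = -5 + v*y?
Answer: 25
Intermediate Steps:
X(y, n) = -5 - 5*y
k = 0 (k = (4 - 4)*(-3 + (-5 - 5*4)) = 0*(-3 + (-5 - 20)) = 0*(-3 - 25) = 0*(-28) = 0)
t = 5 (t = 5*1 + 0 = 5 + 0 = 5)
t² = 5² = 25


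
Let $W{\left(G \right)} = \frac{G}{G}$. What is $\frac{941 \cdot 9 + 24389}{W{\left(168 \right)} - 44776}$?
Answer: $- \frac{32858}{44775} \approx -0.73385$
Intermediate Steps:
$W{\left(G \right)} = 1$
$\frac{941 \cdot 9 + 24389}{W{\left(168 \right)} - 44776} = \frac{941 \cdot 9 + 24389}{1 - 44776} = \frac{8469 + 24389}{-44775} = 32858 \left(- \frac{1}{44775}\right) = - \frac{32858}{44775}$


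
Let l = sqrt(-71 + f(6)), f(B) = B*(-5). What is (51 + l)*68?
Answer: 3468 + 68*I*sqrt(101) ≈ 3468.0 + 683.39*I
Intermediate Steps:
f(B) = -5*B
l = I*sqrt(101) (l = sqrt(-71 - 5*6) = sqrt(-71 - 30) = sqrt(-101) = I*sqrt(101) ≈ 10.05*I)
(51 + l)*68 = (51 + I*sqrt(101))*68 = 3468 + 68*I*sqrt(101)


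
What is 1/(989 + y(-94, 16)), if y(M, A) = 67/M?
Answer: 94/92899 ≈ 0.0010119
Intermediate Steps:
1/(989 + y(-94, 16)) = 1/(989 + 67/(-94)) = 1/(989 + 67*(-1/94)) = 1/(989 - 67/94) = 1/(92899/94) = 94/92899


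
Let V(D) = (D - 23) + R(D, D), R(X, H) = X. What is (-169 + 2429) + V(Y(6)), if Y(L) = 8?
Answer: 2253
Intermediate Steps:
V(D) = -23 + 2*D (V(D) = (D - 23) + D = (-23 + D) + D = -23 + 2*D)
(-169 + 2429) + V(Y(6)) = (-169 + 2429) + (-23 + 2*8) = 2260 + (-23 + 16) = 2260 - 7 = 2253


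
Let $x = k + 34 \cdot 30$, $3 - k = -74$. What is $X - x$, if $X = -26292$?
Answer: $-27389$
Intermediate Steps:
$k = 77$ ($k = 3 - -74 = 3 + 74 = 77$)
$x = 1097$ ($x = 77 + 34 \cdot 30 = 77 + 1020 = 1097$)
$X - x = -26292 - 1097 = -27389$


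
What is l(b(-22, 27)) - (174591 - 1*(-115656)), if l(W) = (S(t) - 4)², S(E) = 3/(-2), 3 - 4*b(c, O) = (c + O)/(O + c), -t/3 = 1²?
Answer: -1160867/4 ≈ -2.9022e+5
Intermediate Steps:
t = -3 (t = -3*1² = -3*1 = -3)
b(c, O) = ½ (b(c, O) = ¾ - (c + O)/(4*(O + c)) = ¾ - (O + c)/(4*(O + c)) = ¾ - ¼*1 = ¾ - ¼ = ½)
S(E) = -3/2 (S(E) = 3*(-½) = -3/2)
l(W) = 121/4 (l(W) = (-3/2 - 4)² = (-11/2)² = 121/4)
l(b(-22, 27)) - (174591 - 1*(-115656)) = 121/4 - (174591 - 1*(-115656)) = 121/4 - (174591 + 115656) = 121/4 - 1*290247 = 121/4 - 290247 = -1160867/4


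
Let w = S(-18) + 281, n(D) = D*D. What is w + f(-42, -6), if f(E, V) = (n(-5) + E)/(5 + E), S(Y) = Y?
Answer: 9748/37 ≈ 263.46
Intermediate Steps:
n(D) = D²
f(E, V) = (25 + E)/(5 + E) (f(E, V) = ((-5)² + E)/(5 + E) = (25 + E)/(5 + E))
w = 263 (w = -18 + 281 = 263)
w + f(-42, -6) = 263 + (25 - 42)/(5 - 42) = 263 - 17/(-37) = 263 - 1/37*(-17) = 263 + 17/37 = 9748/37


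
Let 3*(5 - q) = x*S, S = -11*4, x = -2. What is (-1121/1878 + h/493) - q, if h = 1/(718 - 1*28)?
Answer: 1263646664/53236605 ≈ 23.736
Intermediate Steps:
h = 1/690 (h = 1/(718 - 28) = 1/690 ≈ 0.0014493)
S = -44
q = -73/3 (q = 5 - (-2)*(-44)/3 = 5 - ⅓*88 = 5 - 88/3 = -73/3 ≈ -24.333)
(-1121/1878 + h/493) - q = (-1121/1878 + (1/690)/493) - 1*(-73/3) = (-1121*1/1878 + (1/690)*(1/493)) + 73/3 = (-1121/1878 + 1/340170) + 73/3 = -31777391/53236605 + 73/3 = 1263646664/53236605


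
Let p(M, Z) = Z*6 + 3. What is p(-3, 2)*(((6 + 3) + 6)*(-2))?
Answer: -450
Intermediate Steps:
p(M, Z) = 3 + 6*Z (p(M, Z) = 6*Z + 3 = 3 + 6*Z)
p(-3, 2)*(((6 + 3) + 6)*(-2)) = (3 + 6*2)*(((6 + 3) + 6)*(-2)) = (3 + 12)*((9 + 6)*(-2)) = 15*(15*(-2)) = 15*(-30) = -450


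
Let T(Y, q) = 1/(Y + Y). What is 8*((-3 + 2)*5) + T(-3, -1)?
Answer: -241/6 ≈ -40.167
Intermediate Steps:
T(Y, q) = 1/(2*Y)
8*((-3 + 2)*5) + T(-3, -1) = 8*((-3 + 2)*5) + (½)/(-3) = 8*(-1*5) + (½)*(-⅓) = 8*(-5) - ⅙ = -40 - ⅙ = -241/6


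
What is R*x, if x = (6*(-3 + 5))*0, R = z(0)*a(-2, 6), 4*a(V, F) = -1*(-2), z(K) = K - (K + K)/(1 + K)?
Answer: 0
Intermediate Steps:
z(K) = K - 2*K/(1 + K)
a(V, F) = ½ (a(V, F) = (-1*(-2))/4 = (¼)*2 = ½)
R = 0 (R = (0*(-1 + 0)/(1 + 0))*(½) = (0*(-1)/1)*(½) = (0*1*(-1))*(½) = 0*(½) = 0)
x = 0 (x = (6*2)*0 = 12*0 = 0)
R*x = 0*0 = 0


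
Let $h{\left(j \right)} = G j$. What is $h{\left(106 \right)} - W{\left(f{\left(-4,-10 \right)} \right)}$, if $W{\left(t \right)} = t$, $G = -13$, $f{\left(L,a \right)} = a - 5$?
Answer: $-1363$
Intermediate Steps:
$f{\left(L,a \right)} = -5 + a$ ($f{\left(L,a \right)} = a - 5 = -5 + a$)
$h{\left(j \right)} = - 13 j$
$h{\left(106 \right)} - W{\left(f{\left(-4,-10 \right)} \right)} = \left(-13\right) 106 - \left(-5 - 10\right) = -1378 - -15 = -1378 + 15 = -1363$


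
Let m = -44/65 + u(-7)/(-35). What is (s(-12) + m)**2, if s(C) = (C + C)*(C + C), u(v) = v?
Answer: 1399433281/4225 ≈ 3.3123e+5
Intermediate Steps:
s(C) = 4*C**2 (s(C) = (2*C)*(2*C) = 4*C**2)
m = -31/65 (m = -44/65 - 7/(-35) = -44*1/65 - 7*(-1/35) = -44/65 + 1/5 = -31/65 ≈ -0.47692)
(s(-12) + m)**2 = (4*(-12)**2 - 31/65)**2 = (4*144 - 31/65)**2 = (576 - 31/65)**2 = (37409/65)**2 = 1399433281/4225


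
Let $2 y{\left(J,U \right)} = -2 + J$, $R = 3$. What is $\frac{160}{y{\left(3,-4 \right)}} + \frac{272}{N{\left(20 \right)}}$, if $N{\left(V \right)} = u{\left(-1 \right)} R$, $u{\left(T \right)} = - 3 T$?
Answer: $\frac{3152}{9} \approx 350.22$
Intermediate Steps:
$y{\left(J,U \right)} = -1 + \frac{J}{2}$ ($y{\left(J,U \right)} = \frac{-2 + J}{2} = -1 + \frac{J}{2}$)
$N{\left(V \right)} = 9$ ($N{\left(V \right)} = \left(-3\right) \left(-1\right) 3 = 3 \cdot 3 = 9$)
$\frac{160}{y{\left(3,-4 \right)}} + \frac{272}{N{\left(20 \right)}} = \frac{160}{-1 + \frac{1}{2} \cdot 3} + \frac{272}{9} = \frac{160}{-1 + \frac{3}{2}} + 272 \cdot \frac{1}{9} = 160 \frac{1}{\frac{1}{2}} + \frac{272}{9} = 160 \cdot 2 + \frac{272}{9} = 320 + \frac{272}{9} = \frac{3152}{9}$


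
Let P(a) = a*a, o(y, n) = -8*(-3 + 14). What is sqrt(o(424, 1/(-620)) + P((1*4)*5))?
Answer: 2*sqrt(78) ≈ 17.664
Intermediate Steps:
o(y, n) = -88 (o(y, n) = -8*11 = -88)
P(a) = a**2
sqrt(o(424, 1/(-620)) + P((1*4)*5)) = sqrt(-88 + ((1*4)*5)**2) = sqrt(-88 + (4*5)**2) = sqrt(-88 + 20**2) = sqrt(-88 + 400) = sqrt(312) = 2*sqrt(78)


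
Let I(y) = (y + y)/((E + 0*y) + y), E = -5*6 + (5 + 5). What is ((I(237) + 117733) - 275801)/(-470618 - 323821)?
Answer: 34300282/172393263 ≈ 0.19897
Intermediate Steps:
E = -20 (E = -30 + 10 = -20)
I(y) = 2*y/(-20 + y) (I(y) = (y + y)/((-20 + 0*y) + y) = (2*y)/((-20 + 0) + y) = (2*y)/(-20 + y) = 2*y/(-20 + y))
((I(237) + 117733) - 275801)/(-470618 - 323821) = ((2*237/(-20 + 237) + 117733) - 275801)/(-470618 - 323821) = ((2*237/217 + 117733) - 275801)/(-794439) = ((2*237*(1/217) + 117733) - 275801)*(-1/794439) = ((474/217 + 117733) - 275801)*(-1/794439) = (25548535/217 - 275801)*(-1/794439) = -34300282/217*(-1/794439) = 34300282/172393263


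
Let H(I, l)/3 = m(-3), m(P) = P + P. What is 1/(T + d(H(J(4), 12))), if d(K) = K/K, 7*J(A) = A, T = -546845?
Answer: -1/546844 ≈ -1.8287e-6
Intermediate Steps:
J(A) = A/7
m(P) = 2*P
H(I, l) = -18 (H(I, l) = 3*(2*(-3)) = 3*(-6) = -18)
d(K) = 1
1/(T + d(H(J(4), 12))) = 1/(-546845 + 1) = 1/(-546844) = -1/546844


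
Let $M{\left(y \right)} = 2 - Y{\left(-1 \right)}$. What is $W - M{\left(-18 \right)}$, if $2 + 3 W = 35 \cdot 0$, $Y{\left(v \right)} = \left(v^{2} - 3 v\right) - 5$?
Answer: $- \frac{11}{3} \approx -3.6667$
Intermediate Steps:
$Y{\left(v \right)} = -5 + v^{2} - 3 v$
$M{\left(y \right)} = 3$ ($M{\left(y \right)} = 2 - \left(-5 + \left(-1\right)^{2} - -3\right) = 2 - \left(-5 + 1 + 3\right) = 2 - -1 = 2 + 1 = 3$)
$W = - \frac{2}{3}$ ($W = - \frac{2}{3} + \frac{35 \cdot 0}{3} = - \frac{2}{3} + \frac{1}{3} \cdot 0 = - \frac{2}{3} + 0 = - \frac{2}{3} \approx -0.66667$)
$W - M{\left(-18 \right)} = - \frac{2}{3} - 3 = - \frac{11}{3}$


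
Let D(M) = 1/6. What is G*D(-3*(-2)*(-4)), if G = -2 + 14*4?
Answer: 9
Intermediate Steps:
D(M) = 1/6
G = 54 (G = -2 + 56 = 54)
G*D(-3*(-2)*(-4)) = 54*(1/6) = 9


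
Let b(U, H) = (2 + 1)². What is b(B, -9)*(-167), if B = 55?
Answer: -1503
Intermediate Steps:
b(U, H) = 9 (b(U, H) = 3² = 9)
b(B, -9)*(-167) = 9*(-167) = -1503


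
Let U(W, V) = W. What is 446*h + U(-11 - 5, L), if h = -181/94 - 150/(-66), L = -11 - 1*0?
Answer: 71785/517 ≈ 138.85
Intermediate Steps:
L = -11 (L = -11 + 0 = -11)
h = 359/1034 (h = -181*1/94 - 150*(-1/66) = -181/94 + 25/11 = 359/1034 ≈ 0.34720)
446*h + U(-11 - 5, L) = 446*(359/1034) + (-11 - 5) = 80057/517 - 16 = 71785/517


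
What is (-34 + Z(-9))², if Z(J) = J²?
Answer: 2209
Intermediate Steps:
(-34 + Z(-9))² = (-34 + (-9)²)² = (-34 + 81)² = 47² = 2209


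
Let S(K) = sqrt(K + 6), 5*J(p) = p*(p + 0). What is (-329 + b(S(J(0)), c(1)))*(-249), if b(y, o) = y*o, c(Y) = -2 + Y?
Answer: 81921 + 249*sqrt(6) ≈ 82531.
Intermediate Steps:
J(p) = p**2/5 (J(p) = (p*(p + 0))/5 = (p*p)/5 = p**2/5)
S(K) = sqrt(6 + K)
b(y, o) = o*y
(-329 + b(S(J(0)), c(1)))*(-249) = (-329 + (-2 + 1)*sqrt(6 + (1/5)*0**2))*(-249) = (-329 - sqrt(6 + (1/5)*0))*(-249) = (-329 - sqrt(6 + 0))*(-249) = (-329 - sqrt(6))*(-249) = 81921 + 249*sqrt(6)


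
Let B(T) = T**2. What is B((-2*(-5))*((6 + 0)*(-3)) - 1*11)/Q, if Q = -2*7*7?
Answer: -36481/98 ≈ -372.25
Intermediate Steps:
Q = -98 (Q = -14*7 = -98)
B((-2*(-5))*((6 + 0)*(-3)) - 1*11)/Q = ((-2*(-5))*((6 + 0)*(-3)) - 1*11)**2/(-98) = (10*(6*(-3)) - 11)**2*(-1/98) = (10*(-18) - 11)**2*(-1/98) = (-180 - 11)**2*(-1/98) = (-191)**2*(-1/98) = 36481*(-1/98) = -36481/98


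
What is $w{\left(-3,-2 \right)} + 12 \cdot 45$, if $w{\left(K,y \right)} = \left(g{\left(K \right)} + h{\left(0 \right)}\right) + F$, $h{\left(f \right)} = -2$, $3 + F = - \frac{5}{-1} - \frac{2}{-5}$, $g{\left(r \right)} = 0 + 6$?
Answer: $\frac{2732}{5} \approx 546.4$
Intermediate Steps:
$g{\left(r \right)} = 6$
$F = \frac{12}{5}$ ($F = -3 - \left(-5 - \frac{2}{5}\right) = -3 - - \frac{27}{5} = -3 + \left(5 + \frac{2}{5}\right) = -3 + \frac{27}{5} = \frac{12}{5} \approx 2.4$)
$w{\left(K,y \right)} = \frac{32}{5}$ ($w{\left(K,y \right)} = \left(6 - 2\right) + \frac{12}{5} = 4 + \frac{12}{5} = \frac{32}{5}$)
$w{\left(-3,-2 \right)} + 12 \cdot 45 = \frac{32}{5} + 12 \cdot 45 = \frac{32}{5} + 540 = \frac{2732}{5}$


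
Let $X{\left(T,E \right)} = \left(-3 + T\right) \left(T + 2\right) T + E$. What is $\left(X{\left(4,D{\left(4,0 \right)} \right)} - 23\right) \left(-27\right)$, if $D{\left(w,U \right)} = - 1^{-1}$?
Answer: $0$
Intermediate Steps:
$D{\left(w,U \right)} = -1$ ($D{\left(w,U \right)} = \left(-1\right) 1 = -1$)
$X{\left(T,E \right)} = E + T \left(-3 + T\right) \left(2 + T\right)$ ($X{\left(T,E \right)} = \left(-3 + T\right) \left(2 + T\right) T + E = T \left(-3 + T\right) \left(2 + T\right) + E = E + T \left(-3 + T\right) \left(2 + T\right)$)
$\left(X{\left(4,D{\left(4,0 \right)} \right)} - 23\right) \left(-27\right) = \left(\left(-1 + 4^{3} - 4^{2} - 24\right) - 23\right) \left(-27\right) = \left(\left(-1 + 64 - 16 - 24\right) - 23\right) \left(-27\right) = \left(23 - 23\right) \left(-27\right) = 0 \left(-27\right) = 0$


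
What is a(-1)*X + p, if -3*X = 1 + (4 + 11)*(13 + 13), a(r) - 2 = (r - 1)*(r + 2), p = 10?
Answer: 10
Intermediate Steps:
a(r) = 2 + (-1 + r)*(2 + r) (a(r) = 2 + (r - 1)*(r + 2) = 2 + (-1 + r)*(2 + r))
X = -391/3 (X = -(1 + (4 + 11)*(13 + 13))/3 = -(1 + 15*26)/3 = -(1 + 390)/3 = -⅓*391 = -391/3 ≈ -130.33)
a(-1)*X + p = -(1 - 1)*(-391/3) + 10 = -1*0*(-391/3) + 10 = 0*(-391/3) + 10 = 0 + 10 = 10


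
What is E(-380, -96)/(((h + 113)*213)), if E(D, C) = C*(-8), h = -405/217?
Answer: 13888/428059 ≈ 0.032444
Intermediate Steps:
h = -405/217 (h = -405*1/217 = -405/217 ≈ -1.8664)
E(D, C) = -8*C
E(-380, -96)/(((h + 113)*213)) = (-8*(-96))/(((-405/217 + 113)*213)) = 768/(((24116/217)*213)) = 768/(5136708/217) = 768*(217/5136708) = 13888/428059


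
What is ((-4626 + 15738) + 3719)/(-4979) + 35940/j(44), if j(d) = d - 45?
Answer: -178960091/4979 ≈ -35943.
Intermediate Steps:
j(d) = -45 + d
((-4626 + 15738) + 3719)/(-4979) + 35940/j(44) = ((-4626 + 15738) + 3719)/(-4979) + 35940/(-45 + 44) = (11112 + 3719)*(-1/4979) + 35940/(-1) = 14831*(-1/4979) + 35940*(-1) = -14831/4979 - 35940 = -178960091/4979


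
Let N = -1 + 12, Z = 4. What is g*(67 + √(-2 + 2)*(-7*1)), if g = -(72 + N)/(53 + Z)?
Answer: -5561/57 ≈ -97.561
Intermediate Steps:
N = 11
g = -83/57 (g = -(72 + 11)/(53 + 4) = -83/57 ≈ -1.4561)
g*(67 + √(-2 + 2)*(-7*1)) = -83*(67 + √(-2 + 2)*(-7*1))/57 = -83*(67 + √0*(-7))/57 = -83*(67 + 0*(-7))/57 = -83*(67 + 0)/57 = -83/57*67 = -5561/57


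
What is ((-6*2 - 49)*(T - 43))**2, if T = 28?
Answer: 837225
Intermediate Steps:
((-6*2 - 49)*(T - 43))**2 = ((-6*2 - 49)*(28 - 43))**2 = ((-12 - 49)*(-15))**2 = (-61*(-15))**2 = 915**2 = 837225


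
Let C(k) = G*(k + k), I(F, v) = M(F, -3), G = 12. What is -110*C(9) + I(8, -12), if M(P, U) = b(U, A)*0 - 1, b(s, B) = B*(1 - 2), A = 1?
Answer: -23761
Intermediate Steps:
b(s, B) = -B (b(s, B) = B*(-1) = -B)
M(P, U) = -1 (M(P, U) = -1*1*0 - 1 = -1*0 - 1 = 0 - 1 = -1)
I(F, v) = -1
C(k) = 24*k (C(k) = 12*(k + k) = 12*(2*k) = 24*k)
-110*C(9) + I(8, -12) = -2640*9 - 1 = -110*216 - 1 = -23760 - 1 = -23761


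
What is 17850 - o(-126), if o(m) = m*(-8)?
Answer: 16842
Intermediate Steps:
o(m) = -8*m
17850 - o(-126) = 17850 - (-8)*(-126) = 17850 - 1*1008 = 17850 - 1008 = 16842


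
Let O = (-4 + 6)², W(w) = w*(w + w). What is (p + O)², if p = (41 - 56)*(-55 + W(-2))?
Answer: 502681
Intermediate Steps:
W(w) = 2*w² (W(w) = w*(2*w) = 2*w²)
O = 4 (O = 2² = 4)
p = 705 (p = (41 - 56)*(-55 + 2*(-2)²) = -15*(-55 + 2*4) = -15*(-55 + 8) = -15*(-47) = 705)
(p + O)² = (705 + 4)² = 709² = 502681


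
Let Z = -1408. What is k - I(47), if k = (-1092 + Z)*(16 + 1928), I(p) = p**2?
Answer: -4862209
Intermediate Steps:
k = -4860000 (k = (-1092 - 1408)*(16 + 1928) = -2500*1944 = -4860000)
k - I(47) = -4860000 - 1*47**2 = -4860000 - 1*2209 = -4860000 - 2209 = -4862209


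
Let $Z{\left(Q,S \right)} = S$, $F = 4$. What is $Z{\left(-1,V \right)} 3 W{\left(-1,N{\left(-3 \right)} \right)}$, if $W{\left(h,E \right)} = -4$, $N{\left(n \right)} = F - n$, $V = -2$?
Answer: $24$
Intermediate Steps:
$N{\left(n \right)} = 4 - n$
$Z{\left(-1,V \right)} 3 W{\left(-1,N{\left(-3 \right)} \right)} = \left(-2\right) 3 \left(-4\right) = \left(-6\right) \left(-4\right) = 24$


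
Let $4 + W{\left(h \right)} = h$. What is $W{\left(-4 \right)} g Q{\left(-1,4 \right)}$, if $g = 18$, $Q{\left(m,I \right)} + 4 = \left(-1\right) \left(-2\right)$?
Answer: $288$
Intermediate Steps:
$Q{\left(m,I \right)} = -2$ ($Q{\left(m,I \right)} = -4 - -2 = -4 + 2 = -2$)
$W{\left(h \right)} = -4 + h$
$W{\left(-4 \right)} g Q{\left(-1,4 \right)} = \left(-4 - 4\right) 18 \left(-2\right) = \left(-8\right) 18 \left(-2\right) = \left(-144\right) \left(-2\right) = 288$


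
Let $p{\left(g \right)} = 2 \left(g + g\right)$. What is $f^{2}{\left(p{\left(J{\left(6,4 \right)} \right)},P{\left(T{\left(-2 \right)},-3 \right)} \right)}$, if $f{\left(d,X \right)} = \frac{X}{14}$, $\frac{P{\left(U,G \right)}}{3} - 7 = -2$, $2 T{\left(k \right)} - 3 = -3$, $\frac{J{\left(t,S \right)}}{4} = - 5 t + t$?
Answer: $\frac{225}{196} \approx 1.148$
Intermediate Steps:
$J{\left(t,S \right)} = - 16 t$ ($J{\left(t,S \right)} = 4 \left(- 5 t + t\right) = 4 \left(- 4 t\right) = - 16 t$)
$p{\left(g \right)} = 4 g$ ($p{\left(g \right)} = 2 \cdot 2 g = 4 g$)
$T{\left(k \right)} = 0$ ($T{\left(k \right)} = \frac{3}{2} + \frac{1}{2} \left(-3\right) = \frac{3}{2} - \frac{3}{2} = 0$)
$P{\left(U,G \right)} = 15$ ($P{\left(U,G \right)} = 21 + 3 \left(-2\right) = 21 - 6 = 15$)
$f{\left(d,X \right)} = \frac{X}{14}$ ($f{\left(d,X \right)} = X \frac{1}{14} = \frac{X}{14}$)
$f^{2}{\left(p{\left(J{\left(6,4 \right)} \right)},P{\left(T{\left(-2 \right)},-3 \right)} \right)} = \left(\frac{1}{14} \cdot 15\right)^{2} = \left(\frac{15}{14}\right)^{2} = \frac{225}{196}$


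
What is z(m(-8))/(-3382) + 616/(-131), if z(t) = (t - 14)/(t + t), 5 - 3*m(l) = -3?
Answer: -16664269/3544336 ≈ -4.7017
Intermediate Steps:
m(l) = 8/3 (m(l) = 5/3 - ⅓*(-3) = 5/3 + 1 = 8/3)
z(t) = (-14 + t)/(2*t) (z(t) = (-14 + t)/((2*t)) = (-14 + t)*(1/(2*t)) = (-14 + t)/(2*t))
z(m(-8))/(-3382) + 616/(-131) = ((-14 + 8/3)/(2*(8/3)))/(-3382) + 616/(-131) = ((½)*(3/8)*(-34/3))*(-1/3382) + 616*(-1/131) = -17/8*(-1/3382) - 616/131 = 17/27056 - 616/131 = -16664269/3544336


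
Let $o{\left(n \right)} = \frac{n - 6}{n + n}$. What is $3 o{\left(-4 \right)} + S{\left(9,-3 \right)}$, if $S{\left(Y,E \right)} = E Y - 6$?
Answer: $- \frac{117}{4} \approx -29.25$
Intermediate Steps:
$S{\left(Y,E \right)} = -6 + E Y$
$o{\left(n \right)} = \frac{-6 + n}{2 n}$
$3 o{\left(-4 \right)} + S{\left(9,-3 \right)} = 3 \frac{-6 - 4}{2 \left(-4\right)} - 33 = 3 \cdot \frac{1}{2} \left(- \frac{1}{4}\right) \left(-10\right) - 33 = 3 \cdot \frac{5}{4} - 33 = \frac{15}{4} - 33 = - \frac{117}{4}$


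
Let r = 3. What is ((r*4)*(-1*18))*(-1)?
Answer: 216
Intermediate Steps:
((r*4)*(-1*18))*(-1) = ((3*4)*(-1*18))*(-1) = (12*(-18))*(-1) = -216*(-1) = 216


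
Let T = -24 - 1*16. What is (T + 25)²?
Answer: 225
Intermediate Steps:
T = -40 (T = -24 - 16 = -40)
(T + 25)² = (-40 + 25)² = (-15)² = 225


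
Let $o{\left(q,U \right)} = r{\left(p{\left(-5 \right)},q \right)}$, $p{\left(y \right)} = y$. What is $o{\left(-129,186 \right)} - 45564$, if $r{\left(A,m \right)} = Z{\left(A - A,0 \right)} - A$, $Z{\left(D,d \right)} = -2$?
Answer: $-45561$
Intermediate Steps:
$r{\left(A,m \right)} = -2 - A$
$o{\left(q,U \right)} = 3$ ($o{\left(q,U \right)} = -2 - -5 = -2 + 5 = 3$)
$o{\left(-129,186 \right)} - 45564 = 3 - 45564 = -45561$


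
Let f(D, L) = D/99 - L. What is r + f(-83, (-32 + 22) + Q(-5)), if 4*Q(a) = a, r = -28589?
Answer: -11317121/396 ≈ -28579.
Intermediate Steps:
Q(a) = a/4
f(D, L) = -L + D/99 (f(D, L) = D*(1/99) - L = D/99 - L = -L + D/99)
r + f(-83, (-32 + 22) + Q(-5)) = -28589 + (-((-32 + 22) + (1/4)*(-5)) + (1/99)*(-83)) = -28589 + (-(-10 - 5/4) - 83/99) = -28589 + (-1*(-45/4) - 83/99) = -28589 + (45/4 - 83/99) = -28589 + 4123/396 = -11317121/396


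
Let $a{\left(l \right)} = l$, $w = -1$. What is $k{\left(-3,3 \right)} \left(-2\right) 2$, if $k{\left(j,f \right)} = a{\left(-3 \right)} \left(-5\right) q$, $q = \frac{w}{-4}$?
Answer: $-15$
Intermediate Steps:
$q = \frac{1}{4}$ ($q = - \frac{1}{-4} = \left(-1\right) \left(- \frac{1}{4}\right) = \frac{1}{4} \approx 0.25$)
$k{\left(j,f \right)} = \frac{15}{4}$ ($k{\left(j,f \right)} = \left(-3\right) \left(-5\right) \frac{1}{4} = 15 \cdot \frac{1}{4} = \frac{15}{4}$)
$k{\left(-3,3 \right)} \left(-2\right) 2 = \frac{15}{4} \left(-2\right) 2 = \left(- \frac{15}{2}\right) 2 = -15$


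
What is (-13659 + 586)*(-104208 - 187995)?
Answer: 3819969819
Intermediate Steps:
(-13659 + 586)*(-104208 - 187995) = -13073*(-292203) = 3819969819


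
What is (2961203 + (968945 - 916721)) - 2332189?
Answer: 681238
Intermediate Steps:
(2961203 + (968945 - 916721)) - 2332189 = (2961203 + 52224) - 2332189 = 3013427 - 2332189 = 681238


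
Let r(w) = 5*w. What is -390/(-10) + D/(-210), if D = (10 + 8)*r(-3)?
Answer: 282/7 ≈ 40.286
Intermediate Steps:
D = -270 (D = (10 + 8)*(5*(-3)) = 18*(-15) = -270)
-390/(-10) + D/(-210) = -390/(-10) - 270/(-210) = -390*(-⅒) - 270*(-1/210) = 39 + 9/7 = 282/7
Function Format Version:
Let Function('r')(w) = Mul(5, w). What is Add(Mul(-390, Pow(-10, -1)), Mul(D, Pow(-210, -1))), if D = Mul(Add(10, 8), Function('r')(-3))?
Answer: Rational(282, 7) ≈ 40.286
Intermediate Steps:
D = -270 (D = Mul(Add(10, 8), Mul(5, -3)) = Mul(18, -15) = -270)
Add(Mul(-390, Pow(-10, -1)), Mul(D, Pow(-210, -1))) = Add(Mul(-390, Pow(-10, -1)), Mul(-270, Pow(-210, -1))) = Add(Mul(-390, Rational(-1, 10)), Mul(-270, Rational(-1, 210))) = Add(39, Rational(9, 7)) = Rational(282, 7)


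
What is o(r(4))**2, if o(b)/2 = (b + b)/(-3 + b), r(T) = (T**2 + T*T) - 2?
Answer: 1600/81 ≈ 19.753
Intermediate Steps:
r(T) = -2 + 2*T**2 (r(T) = (T**2 + T**2) - 2 = 2*T**2 - 2 = -2 + 2*T**2)
o(b) = 4*b/(-3 + b) (o(b) = 2*((b + b)/(-3 + b)) = 2*((2*b)/(-3 + b)) = 2*(2*b/(-3 + b)) = 4*b/(-3 + b))
o(r(4))**2 = (4*(-2 + 2*4**2)/(-3 + (-2 + 2*4**2)))**2 = (4*(-2 + 2*16)/(-3 + (-2 + 2*16)))**2 = (4*(-2 + 32)/(-3 + (-2 + 32)))**2 = (4*30/(-3 + 30))**2 = (4*30/27)**2 = (4*30*(1/27))**2 = (40/9)**2 = 1600/81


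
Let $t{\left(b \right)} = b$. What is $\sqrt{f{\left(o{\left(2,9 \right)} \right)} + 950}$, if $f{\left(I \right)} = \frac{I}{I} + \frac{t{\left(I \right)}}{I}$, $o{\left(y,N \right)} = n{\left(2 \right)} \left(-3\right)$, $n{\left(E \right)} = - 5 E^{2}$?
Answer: $2 \sqrt{238} \approx 30.854$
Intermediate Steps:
$o{\left(y,N \right)} = 60$ ($o{\left(y,N \right)} = - 5 \cdot 2^{2} \left(-3\right) = \left(-5\right) 4 \left(-3\right) = \left(-20\right) \left(-3\right) = 60$)
$f{\left(I \right)} = 2$ ($f{\left(I \right)} = \frac{I}{I} + \frac{I}{I} = 1 + 1 = 2$)
$\sqrt{f{\left(o{\left(2,9 \right)} \right)} + 950} = \sqrt{2 + 950} = \sqrt{952} = 2 \sqrt{238}$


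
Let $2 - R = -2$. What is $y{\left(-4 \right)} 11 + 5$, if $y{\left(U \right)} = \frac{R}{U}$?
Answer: $-6$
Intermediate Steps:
$R = 4$ ($R = 2 - -2 = 2 + 2 = 4$)
$y{\left(U \right)} = \frac{4}{U}$
$y{\left(-4 \right)} 11 + 5 = \frac{4}{-4} \cdot 11 + 5 = 4 \left(- \frac{1}{4}\right) 11 + 5 = \left(-1\right) 11 + 5 = -11 + 5 = -6$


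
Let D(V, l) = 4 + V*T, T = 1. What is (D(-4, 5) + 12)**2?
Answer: 144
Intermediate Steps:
D(V, l) = 4 + V (D(V, l) = 4 + V*1 = 4 + V)
(D(-4, 5) + 12)**2 = ((4 - 4) + 12)**2 = (0 + 12)**2 = 12**2 = 144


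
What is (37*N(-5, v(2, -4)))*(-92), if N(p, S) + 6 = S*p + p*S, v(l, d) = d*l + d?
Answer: -388056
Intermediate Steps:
v(l, d) = d + d*l
N(p, S) = -6 + 2*S*p (N(p, S) = -6 + (S*p + p*S) = -6 + (S*p + S*p) = -6 + 2*S*p)
(37*N(-5, v(2, -4)))*(-92) = (37*(-6 + 2*(-4*(1 + 2))*(-5)))*(-92) = (37*(-6 + 2*(-4*3)*(-5)))*(-92) = (37*(-6 + 2*(-12)*(-5)))*(-92) = (37*(-6 + 120))*(-92) = (37*114)*(-92) = 4218*(-92) = -388056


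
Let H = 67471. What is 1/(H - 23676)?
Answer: 1/43795 ≈ 2.2834e-5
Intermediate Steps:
1/(H - 23676) = 1/(67471 - 23676) = 1/43795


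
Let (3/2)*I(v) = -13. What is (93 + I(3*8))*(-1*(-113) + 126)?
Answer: 60467/3 ≈ 20156.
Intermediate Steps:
I(v) = -26/3 (I(v) = (⅔)*(-13) = -26/3)
(93 + I(3*8))*(-1*(-113) + 126) = (93 - 26/3)*(-1*(-113) + 126) = 253*(113 + 126)/3 = (253/3)*239 = 60467/3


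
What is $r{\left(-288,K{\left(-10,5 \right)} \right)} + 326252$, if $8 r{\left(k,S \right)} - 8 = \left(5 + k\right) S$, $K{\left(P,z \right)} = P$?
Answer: $\frac{1306427}{4} \approx 3.2661 \cdot 10^{5}$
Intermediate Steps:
$r{\left(k,S \right)} = 1 + \frac{S \left(5 + k\right)}{8}$ ($r{\left(k,S \right)} = 1 + \frac{\left(5 + k\right) S}{8} = 1 + \frac{S \left(5 + k\right)}{8}$)
$r{\left(-288,K{\left(-10,5 \right)} \right)} + 326252 = \left(1 + \frac{5}{8} \left(-10\right) + \frac{1}{8} \left(-10\right) \left(-288\right)\right) + 326252 = \left(1 - \frac{25}{4} + 360\right) + 326252 = \frac{1419}{4} + 326252 = \frac{1306427}{4}$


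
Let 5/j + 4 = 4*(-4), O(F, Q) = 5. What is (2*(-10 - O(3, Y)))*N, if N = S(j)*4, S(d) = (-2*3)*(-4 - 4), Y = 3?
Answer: -5760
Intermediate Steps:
j = -¼ (j = 5/(-4 + 4*(-4)) = 5/(-4 - 16) = 5/(-20) = 5*(-1/20) = -¼ ≈ -0.25000)
S(d) = 48 (S(d) = -6*(-8) = 48)
N = 192 (N = 48*4 = 192)
(2*(-10 - O(3, Y)))*N = (2*(-10 - 1*5))*192 = (2*(-10 - 5))*192 = (2*(-15))*192 = -30*192 = -5760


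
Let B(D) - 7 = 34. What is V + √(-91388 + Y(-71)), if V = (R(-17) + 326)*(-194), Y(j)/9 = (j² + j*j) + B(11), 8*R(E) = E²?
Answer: -281009/4 + I*√281 ≈ -70252.0 + 16.763*I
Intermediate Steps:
B(D) = 41 (B(D) = 7 + 34 = 41)
R(E) = E²/8
Y(j) = 369 + 18*j² (Y(j) = 9*((j² + j*j) + 41) = 9*((j² + j²) + 41) = 9*(2*j² + 41) = 9*(41 + 2*j²) = 369 + 18*j²)
V = -281009/4 (V = ((⅛)*(-17)² + 326)*(-194) = ((⅛)*289 + 326)*(-194) = (289/8 + 326)*(-194) = (2897/8)*(-194) = -281009/4 ≈ -70252.)
V + √(-91388 + Y(-71)) = -281009/4 + √(-91388 + (369 + 18*(-71)²)) = -281009/4 + √(-91388 + (369 + 18*5041)) = -281009/4 + √(-91388 + (369 + 90738)) = -281009/4 + √(-91388 + 91107) = -281009/4 + √(-281) = -281009/4 + I*√281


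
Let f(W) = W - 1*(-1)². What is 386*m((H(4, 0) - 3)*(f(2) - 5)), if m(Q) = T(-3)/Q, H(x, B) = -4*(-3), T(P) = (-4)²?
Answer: -1544/9 ≈ -171.56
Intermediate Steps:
T(P) = 16
H(x, B) = 12
f(W) = -1 + W (f(W) = W - 1*1 = W - 1 = -1 + W)
m(Q) = 16/Q
386*m((H(4, 0) - 3)*(f(2) - 5)) = 386*(16/(((12 - 3)*((-1 + 2) - 5)))) = 386*(16/((9*(1 - 5)))) = 386*(16/((9*(-4)))) = 386*(16/(-36)) = 386*(16*(-1/36)) = 386*(-4/9) = -1544/9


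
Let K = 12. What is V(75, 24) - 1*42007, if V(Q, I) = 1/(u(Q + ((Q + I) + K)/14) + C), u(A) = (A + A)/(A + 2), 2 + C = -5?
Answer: -252085196/6001 ≈ -42007.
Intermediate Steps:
C = -7 (C = -2 - 5 = -7)
u(A) = 2*A/(2 + A) (u(A) = (2*A)/(2 + A) = 2*A/(2 + A))
V(Q, I) = 1/(-7 + 2*(6/7 + I/14 + 15*Q/14)/(20/7 + I/14 + 15*Q/14)) (V(Q, I) = 1/(2*(Q + ((Q + I) + 12)/14)/(2 + (Q + ((Q + I) + 12)/14)) - 7) = 1/(2*(Q + ((I + Q) + 12)*(1/14))/(2 + (Q + ((I + Q) + 12)*(1/14))) - 7) = 1/(2*(Q + (12 + I + Q)*(1/14))/(2 + (Q + (12 + I + Q)*(1/14))) - 7) = 1/(2*(Q + (6/7 + I/14 + Q/14))/(2 + (Q + (6/7 + I/14 + Q/14))) - 7) = 1/(2*(6/7 + I/14 + 15*Q/14)/(2 + (6/7 + I/14 + 15*Q/14)) - 7) = 1/(2*(6/7 + I/14 + 15*Q/14)/(20/7 + I/14 + 15*Q/14) - 7) = 1/(-7 + 2*(6/7 + I/14 + 15*Q/14)/(20/7 + I/14 + 15*Q/14)))
V(75, 24) - 1*42007 = (40 + 24 + 15*75)/(-256 - 75*75 - 5*24) - 1*42007 = (40 + 24 + 1125)/(-256 - 5625 - 120) - 42007 = 1189/(-6001) - 42007 = -1/6001*1189 - 42007 = -1189/6001 - 42007 = -252085196/6001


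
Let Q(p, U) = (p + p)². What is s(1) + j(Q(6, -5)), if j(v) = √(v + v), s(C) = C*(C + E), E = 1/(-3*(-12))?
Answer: 37/36 + 12*√2 ≈ 17.998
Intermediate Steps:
E = 1/36 ≈ 0.027778
Q(p, U) = 4*p² (Q(p, U) = (2*p)² = 4*p²)
s(C) = C*(1/36 + C) (s(C) = C*(C + 1/36) = C*(1/36 + C))
j(v) = √2*√v (j(v) = √(2*v) = √2*√v)
s(1) + j(Q(6, -5)) = 1*(1/36 + 1) + √2*√(4*6²) = 1*(37/36) + √2*√(4*36) = 37/36 + √2*√144 = 37/36 + √2*12 = 37/36 + 12*√2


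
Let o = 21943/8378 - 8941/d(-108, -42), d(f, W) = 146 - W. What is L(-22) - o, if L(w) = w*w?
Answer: 416556695/787532 ≈ 528.94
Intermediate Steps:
L(w) = w²
o = -35391207/787532 (o = 21943/8378 - 8941/(146 - 1*(-42)) = 21943*(1/8378) - 8941/(146 + 42) = 21943/8378 - 8941/188 = -35391207/787532 ≈ -44.939)
L(-22) - o = (-22)² - 1*(-35391207/787532) = 484 + 35391207/787532 = 416556695/787532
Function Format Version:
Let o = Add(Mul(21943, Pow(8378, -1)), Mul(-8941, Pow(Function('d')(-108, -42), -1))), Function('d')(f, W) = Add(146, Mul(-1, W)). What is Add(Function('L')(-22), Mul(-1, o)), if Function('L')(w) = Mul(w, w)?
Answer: Rational(416556695, 787532) ≈ 528.94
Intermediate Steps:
Function('L')(w) = Pow(w, 2)
o = Rational(-35391207, 787532) (o = Add(Mul(21943, Pow(8378, -1)), Mul(-8941, Pow(Add(146, Mul(-1, -42)), -1))) = Add(Mul(21943, Rational(1, 8378)), Mul(-8941, Pow(Add(146, 42), -1))) = Add(Rational(21943, 8378), Mul(-8941, Pow(188, -1))) = Add(Rational(21943, 8378), Mul(-8941, Rational(1, 188))) = Add(Rational(21943, 8378), Rational(-8941, 188)) = Rational(-35391207, 787532) ≈ -44.939)
Add(Function('L')(-22), Mul(-1, o)) = Add(Pow(-22, 2), Mul(-1, Rational(-35391207, 787532))) = Add(484, Rational(35391207, 787532)) = Rational(416556695, 787532)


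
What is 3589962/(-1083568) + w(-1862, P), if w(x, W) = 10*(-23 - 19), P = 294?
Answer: -229344261/541784 ≈ -423.31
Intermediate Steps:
w(x, W) = -420 (w(x, W) = 10*(-42) = -420)
3589962/(-1083568) + w(-1862, P) = 3589962/(-1083568) - 420 = 3589962*(-1/1083568) - 420 = -1794981/541784 - 420 = -229344261/541784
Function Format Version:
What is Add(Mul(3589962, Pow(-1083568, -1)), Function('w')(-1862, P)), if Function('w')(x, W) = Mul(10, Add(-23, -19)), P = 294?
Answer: Rational(-229344261, 541784) ≈ -423.31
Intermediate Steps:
Function('w')(x, W) = -420 (Function('w')(x, W) = Mul(10, -42) = -420)
Add(Mul(3589962, Pow(-1083568, -1)), Function('w')(-1862, P)) = Add(Mul(3589962, Pow(-1083568, -1)), -420) = Add(Mul(3589962, Rational(-1, 1083568)), -420) = Add(Rational(-1794981, 541784), -420) = Rational(-229344261, 541784)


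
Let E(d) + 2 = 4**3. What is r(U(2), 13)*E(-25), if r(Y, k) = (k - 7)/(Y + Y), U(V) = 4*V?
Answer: 93/4 ≈ 23.250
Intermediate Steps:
r(Y, k) = (-7 + k)/(2*Y) (r(Y, k) = (-7 + k)/((2*Y)) = (-7 + k)*(1/(2*Y)) = (-7 + k)/(2*Y))
E(d) = 62 (E(d) = -2 + 4**3 = -2 + 64 = 62)
r(U(2), 13)*E(-25) = ((-7 + 13)/(2*((4*2))))*62 = ((1/2)*6/8)*62 = ((1/2)*(1/8)*6)*62 = (3/8)*62 = 93/4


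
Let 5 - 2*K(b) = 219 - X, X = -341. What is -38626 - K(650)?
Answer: -76697/2 ≈ -38349.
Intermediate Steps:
K(b) = -555/2 (K(b) = 5/2 - (219 - 1*(-341))/2 = 5/2 - (219 + 341)/2 = 5/2 - ½*560 = 5/2 - 280 = -555/2)
-38626 - K(650) = -38626 - 1*(-555/2) = -38626 + 555/2 = -76697/2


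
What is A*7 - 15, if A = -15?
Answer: -120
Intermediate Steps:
A*7 - 15 = -15*7 - 15 = -105 - 15 = -120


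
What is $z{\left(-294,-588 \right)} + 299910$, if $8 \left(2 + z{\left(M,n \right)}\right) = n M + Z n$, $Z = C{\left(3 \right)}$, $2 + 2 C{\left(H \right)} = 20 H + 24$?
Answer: $\frac{637007}{2} \approx 3.185 \cdot 10^{5}$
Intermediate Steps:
$C{\left(H \right)} = 11 + 10 H$ ($C{\left(H \right)} = -1 + \frac{20 H + 24}{2} = -1 + \frac{24 + 20 H}{2} = -1 + \left(12 + 10 H\right) = 11 + 10 H$)
$Z = 41$ ($Z = 11 + 10 \cdot 3 = 11 + 30 = 41$)
$z{\left(M,n \right)} = -2 + \frac{41 n}{8} + \frac{M n}{8}$ ($z{\left(M,n \right)} = -2 + \frac{n M + 41 n}{8} = -2 + \frac{M n + 41 n}{8} = -2 + \frac{41 n + M n}{8} = -2 + \left(\frac{41 n}{8} + \frac{M n}{8}\right) = -2 + \frac{41 n}{8} + \frac{M n}{8}$)
$z{\left(-294,-588 \right)} + 299910 = \left(-2 + \frac{41}{8} \left(-588\right) + \frac{1}{8} \left(-294\right) \left(-588\right)\right) + 299910 = \left(-2 - \frac{6027}{2} + 21609\right) + 299910 = \frac{37187}{2} + 299910 = \frac{637007}{2}$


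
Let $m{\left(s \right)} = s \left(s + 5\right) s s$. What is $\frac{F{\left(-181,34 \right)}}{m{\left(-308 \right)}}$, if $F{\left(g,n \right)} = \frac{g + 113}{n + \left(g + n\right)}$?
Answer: $\frac{17}{250099734192} \approx 6.7973 \cdot 10^{-11}$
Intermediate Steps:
$F{\left(g,n \right)} = \frac{113 + g}{g + 2 n}$
$m{\left(s \right)} = s^{3} \left(5 + s\right)$ ($m{\left(s \right)} = s \left(5 + s\right) s s = s^{2} \left(5 + s\right) s = s^{3} \left(5 + s\right)$)
$\frac{F{\left(-181,34 \right)}}{m{\left(-308 \right)}} = \frac{\frac{1}{-181 + 2 \cdot 34} \left(113 - 181\right)}{\left(-308\right)^{3} \left(5 - 308\right)} = \frac{\frac{1}{-181 + 68} \left(-68\right)}{\left(-29218112\right) \left(-303\right)} = \frac{\frac{1}{-113} \left(-68\right)}{8853087936} = \left(- \frac{1}{113}\right) \left(-68\right) \frac{1}{8853087936} = \frac{68}{113} \cdot \frac{1}{8853087936} = \frac{17}{250099734192}$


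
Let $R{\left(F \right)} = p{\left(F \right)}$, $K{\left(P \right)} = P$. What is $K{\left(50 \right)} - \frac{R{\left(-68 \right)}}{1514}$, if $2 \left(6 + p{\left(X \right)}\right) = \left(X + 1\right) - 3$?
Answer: $\frac{75741}{1514} \approx 50.027$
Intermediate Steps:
$p{\left(X \right)} = -7 + \frac{X}{2}$ ($p{\left(X \right)} = -6 + \frac{\left(X + 1\right) - 3}{2} = -6 + \frac{\left(1 + X\right) - 3}{2} = -6 + \frac{-2 + X}{2} = -6 + \left(-1 + \frac{X}{2}\right) = -7 + \frac{X}{2}$)
$R{\left(F \right)} = -7 + \frac{F}{2}$
$K{\left(50 \right)} - \frac{R{\left(-68 \right)}}{1514} = 50 - \frac{-7 + \frac{1}{2} \left(-68\right)}{1514} = 50 - \left(-7 - 34\right) \frac{1}{1514} = 50 - \left(-41\right) \frac{1}{1514} = 50 - - \frac{41}{1514} = 50 + \frac{41}{1514} = \frac{75741}{1514}$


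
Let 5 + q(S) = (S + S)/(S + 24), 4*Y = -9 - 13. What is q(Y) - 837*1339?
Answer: -41467698/37 ≈ -1.1207e+6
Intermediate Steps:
Y = -11/2 (Y = (-9 - 13)/4 = (¼)*(-22) = -11/2 ≈ -5.5000)
q(S) = -5 + 2*S/(24 + S) (q(S) = -5 + (S + S)/(S + 24) = -5 + (2*S)/(24 + S) = -5 + 2*S/(24 + S))
q(Y) - 837*1339 = 3*(-40 - 1*(-11/2))/(24 - 11/2) - 837*1339 = 3*(-40 + 11/2)/(37/2) - 1120743 = 3*(2/37)*(-69/2) - 1120743 = -207/37 - 1120743 = -41467698/37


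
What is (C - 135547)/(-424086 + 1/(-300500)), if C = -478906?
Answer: 26377589500/18205406143 ≈ 1.4489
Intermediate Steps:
(C - 135547)/(-424086 + 1/(-300500)) = (-478906 - 135547)/(-424086 + 1/(-300500)) = -614453/(-424086 - 1/300500) = -614453/(-127437843001/300500) = -614453*(-300500/127437843001) = 26377589500/18205406143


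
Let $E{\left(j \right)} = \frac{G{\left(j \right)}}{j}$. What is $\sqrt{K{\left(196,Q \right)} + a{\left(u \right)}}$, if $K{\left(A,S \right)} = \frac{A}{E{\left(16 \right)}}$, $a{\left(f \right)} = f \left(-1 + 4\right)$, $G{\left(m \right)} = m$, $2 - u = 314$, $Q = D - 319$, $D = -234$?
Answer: $2 i \sqrt{185} \approx 27.203 i$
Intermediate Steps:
$Q = -553$ ($Q = -234 - 319 = -553$)
$u = -312$ ($u = 2 - 314 = -312$)
$a{\left(f \right)} = 3 f$ ($a{\left(f \right)} = f 3 = 3 f$)
$E{\left(j \right)} = 1$ ($E{\left(j \right)} = \frac{j}{j} = 1$)
$K{\left(A,S \right)} = A$ ($K{\left(A,S \right)} = \frac{A}{1} = A 1 = A$)
$\sqrt{K{\left(196,Q \right)} + a{\left(u \right)}} = \sqrt{196 + 3 \left(-312\right)} = \sqrt{196 - 936} = \sqrt{-740} = 2 i \sqrt{185}$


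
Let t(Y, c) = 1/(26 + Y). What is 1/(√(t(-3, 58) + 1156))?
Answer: √611547/26589 ≈ 0.029411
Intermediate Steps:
1/(√(t(-3, 58) + 1156)) = 1/(√(1/(26 - 3) + 1156)) = 1/(√(1/23 + 1156)) = 1/(√(26589/23)) = 1/(√611547/23) = √611547/26589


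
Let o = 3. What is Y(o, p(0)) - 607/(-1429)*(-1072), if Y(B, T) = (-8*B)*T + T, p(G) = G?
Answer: -650704/1429 ≈ -455.36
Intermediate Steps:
Y(B, T) = T - 8*B*T (Y(B, T) = -8*B*T + T = T - 8*B*T)
Y(o, p(0)) - 607/(-1429)*(-1072) = 0*(1 - 8*3) - 607/(-1429)*(-1072) = 0*(1 - 24) - 607*(-1/1429)*(-1072) = 0*(-23) + (607/1429)*(-1072) = 0 - 650704/1429 = -650704/1429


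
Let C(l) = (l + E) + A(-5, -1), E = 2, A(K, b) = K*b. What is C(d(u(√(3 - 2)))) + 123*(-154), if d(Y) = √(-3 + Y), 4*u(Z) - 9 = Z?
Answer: -18935 + I*√2/2 ≈ -18935.0 + 0.70711*I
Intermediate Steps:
u(Z) = 9/4 + Z/4
C(l) = 7 + l (C(l) = (l + 2) - 5*(-1) = (2 + l) + 5 = 7 + l)
C(d(u(√(3 - 2)))) + 123*(-154) = (7 + √(-3 + (9/4 + √(3 - 2)/4))) + 123*(-154) = (7 + √(-3 + (9/4 + √1/4))) - 18942 = (7 + √(-3 + (9/4 + (¼)*1))) - 18942 = (7 + √(-3 + (9/4 + ¼))) - 18942 = (7 + √(-3 + 5/2)) - 18942 = (7 + √(-½)) - 18942 = (7 + I*√2/2) - 18942 = -18935 + I*√2/2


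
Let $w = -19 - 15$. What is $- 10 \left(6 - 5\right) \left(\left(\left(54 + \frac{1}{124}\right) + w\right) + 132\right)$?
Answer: $- \frac{94245}{62} \approx -1520.1$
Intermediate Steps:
$w = -34$ ($w = -19 - 15 = -34$)
$- 10 \left(6 - 5\right) \left(\left(\left(54 + \frac{1}{124}\right) + w\right) + 132\right) = - 10 \left(6 - 5\right) \left(\left(\left(54 + \frac{1}{124}\right) - 34\right) + 132\right) = \left(-10\right) 1 \left(\left(\left(54 + \frac{1}{124}\right) - 34\right) + 132\right) = - 10 \left(\left(\frac{6697}{124} - 34\right) + 132\right) = - 10 \left(\frac{2481}{124} + 132\right) = \left(-10\right) \frac{18849}{124} = - \frac{94245}{62}$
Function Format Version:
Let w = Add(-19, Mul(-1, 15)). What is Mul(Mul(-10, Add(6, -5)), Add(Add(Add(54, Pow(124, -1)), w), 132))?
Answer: Rational(-94245, 62) ≈ -1520.1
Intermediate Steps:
w = -34 (w = Add(-19, -15) = -34)
Mul(Mul(-10, Add(6, -5)), Add(Add(Add(54, Pow(124, -1)), w), 132)) = Mul(Mul(-10, Add(6, -5)), Add(Add(Add(54, Pow(124, -1)), -34), 132)) = Mul(Mul(-10, 1), Add(Add(Add(54, Rational(1, 124)), -34), 132)) = Mul(-10, Add(Add(Rational(6697, 124), -34), 132)) = Mul(-10, Add(Rational(2481, 124), 132)) = Mul(-10, Rational(18849, 124)) = Rational(-94245, 62)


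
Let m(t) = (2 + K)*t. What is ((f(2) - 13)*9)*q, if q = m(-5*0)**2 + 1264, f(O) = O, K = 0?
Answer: -125136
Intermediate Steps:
m(t) = 2*t (m(t) = (2 + 0)*t = 2*t)
q = 1264 (q = (2*(-5*0))**2 + 1264 = (2*0)**2 + 1264 = 0**2 + 1264 = 0 + 1264 = 1264)
((f(2) - 13)*9)*q = ((2 - 13)*9)*1264 = -11*9*1264 = -99*1264 = -125136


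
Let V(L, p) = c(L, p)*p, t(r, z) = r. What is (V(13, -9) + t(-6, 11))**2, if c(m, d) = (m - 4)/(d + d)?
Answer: 9/4 ≈ 2.2500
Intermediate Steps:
c(m, d) = (-4 + m)/(2*d) (c(m, d) = (-4 + m)/((2*d)) = (-4 + m)*(1/(2*d)) = (-4 + m)/(2*d))
V(L, p) = -2 + L/2 (V(L, p) = ((-4 + L)/(2*p))*p = -2 + L/2)
(V(13, -9) + t(-6, 11))**2 = ((-2 + (1/2)*13) - 6)**2 = ((-2 + 13/2) - 6)**2 = (9/2 - 6)**2 = (-3/2)**2 = 9/4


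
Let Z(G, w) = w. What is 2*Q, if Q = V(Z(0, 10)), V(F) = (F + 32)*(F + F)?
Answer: 1680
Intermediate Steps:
V(F) = 2*F*(32 + F) (V(F) = (32 + F)*(2*F) = 2*F*(32 + F))
Q = 840 (Q = 2*10*(32 + 10) = 2*10*42 = 840)
2*Q = 2*840 = 1680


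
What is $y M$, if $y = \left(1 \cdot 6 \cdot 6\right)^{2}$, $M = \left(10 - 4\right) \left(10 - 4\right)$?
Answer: $46656$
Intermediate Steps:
$M = 36$ ($M = 6 \cdot 6 = 36$)
$y = 1296$ ($y = \left(6 \cdot 6\right)^{2} = 36^{2} = 1296$)
$y M = 1296 \cdot 36 = 46656$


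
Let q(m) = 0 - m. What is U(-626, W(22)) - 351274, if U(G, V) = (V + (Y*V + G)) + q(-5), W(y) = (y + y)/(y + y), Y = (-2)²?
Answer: -351890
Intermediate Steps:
Y = 4
q(m) = -m
W(y) = 1 (W(y) = (2*y)/((2*y)) = (2*y)*(1/(2*y)) = 1)
U(G, V) = 5 + G + 5*V (U(G, V) = (V + (4*V + G)) - 1*(-5) = (V + (G + 4*V)) + 5 = (G + 5*V) + 5 = 5 + G + 5*V)
U(-626, W(22)) - 351274 = (5 - 626 + 5*1) - 351274 = (5 - 626 + 5) - 351274 = -616 - 351274 = -351890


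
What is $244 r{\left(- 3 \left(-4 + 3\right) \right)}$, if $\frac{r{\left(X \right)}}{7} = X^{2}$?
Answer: $15372$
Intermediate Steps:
$r{\left(X \right)} = 7 X^{2}$
$244 r{\left(- 3 \left(-4 + 3\right) \right)} = 244 \cdot 7 \left(- 3 \left(-4 + 3\right)\right)^{2} = 244 \cdot 7 \left(\left(-3\right) \left(-1\right)\right)^{2} = 244 \cdot 7 \cdot 3^{2} = 244 \cdot 7 \cdot 9 = 244 \cdot 63 = 15372$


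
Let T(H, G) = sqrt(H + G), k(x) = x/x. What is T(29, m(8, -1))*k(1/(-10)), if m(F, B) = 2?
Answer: sqrt(31) ≈ 5.5678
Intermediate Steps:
k(x) = 1
T(H, G) = sqrt(G + H)
T(29, m(8, -1))*k(1/(-10)) = sqrt(2 + 29)*1 = sqrt(31)*1 = sqrt(31)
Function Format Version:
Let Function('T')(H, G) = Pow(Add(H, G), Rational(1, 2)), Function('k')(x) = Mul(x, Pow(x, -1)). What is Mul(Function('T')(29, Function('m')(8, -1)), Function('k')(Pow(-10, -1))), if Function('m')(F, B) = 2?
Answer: Pow(31, Rational(1, 2)) ≈ 5.5678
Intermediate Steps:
Function('k')(x) = 1
Function('T')(H, G) = Pow(Add(G, H), Rational(1, 2))
Mul(Function('T')(29, Function('m')(8, -1)), Function('k')(Pow(-10, -1))) = Mul(Pow(Add(2, 29), Rational(1, 2)), 1) = Mul(Pow(31, Rational(1, 2)), 1) = Pow(31, Rational(1, 2))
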